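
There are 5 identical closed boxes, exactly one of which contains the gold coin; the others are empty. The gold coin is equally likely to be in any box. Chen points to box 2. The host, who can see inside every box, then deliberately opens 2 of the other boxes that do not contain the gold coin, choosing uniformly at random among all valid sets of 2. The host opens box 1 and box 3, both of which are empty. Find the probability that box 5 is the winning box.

Consider each possible location of the gold coin in turn.
If it is in either of boxes 1 and 3 (prior 1/5 each): that box was opened and seen not to hold the prize — ruled out; weight (1/5)·0 = 0 each.
If it is in box 2 (prior 1/5): the host has 6 equally likely choices, so probability 1/6; weight (1/5)·(1/6) = 1/30.
If it is in either of boxes 4 and 5 (prior 1/5 each): the host has 3 equally likely choices, so probability 1/3; weight (1/5)·(1/3) = 1/15 each.
The weights sum to 1/6.
So P(the gold coin in box 5 | the host opened box 1 and box 3) = (1/15) / (1/6) = 2/5.

2/5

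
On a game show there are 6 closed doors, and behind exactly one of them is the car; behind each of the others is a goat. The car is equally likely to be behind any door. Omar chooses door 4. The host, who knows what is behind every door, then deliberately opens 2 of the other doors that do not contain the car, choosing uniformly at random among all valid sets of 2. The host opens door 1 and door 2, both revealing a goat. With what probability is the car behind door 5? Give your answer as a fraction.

Condition on the true location of the car.
If it is behind either of doors 1 and 2 (prior 1/6 each): that door was opened and seen not to hold the prize — ruled out; weight (1/6)·0 = 0 each.
If it is behind any of doors 3, 5, and 6 (prior 1/6 each): the host has 6 equally likely choices, so probability 1/6; weight (1/6)·(1/6) = 1/36 each.
If it is behind door 4 (prior 1/6): the host has 10 equally likely choices, so probability 1/10; weight (1/6)·(1/10) = 1/60.
The weights sum to 1/10.
So P(the car behind door 5 | the host opened door 1 and door 2) = (1/36) / (1/10) = 5/18.

5/18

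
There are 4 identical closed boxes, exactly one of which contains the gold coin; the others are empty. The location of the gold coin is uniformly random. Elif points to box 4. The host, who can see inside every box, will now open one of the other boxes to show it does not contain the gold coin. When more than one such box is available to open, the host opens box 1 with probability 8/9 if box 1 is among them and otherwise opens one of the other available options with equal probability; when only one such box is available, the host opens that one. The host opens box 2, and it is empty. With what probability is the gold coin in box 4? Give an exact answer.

Consider each possible location of the gold coin in turn.
If it is in box 1 (prior 1/4): box 1 holds the prize so is unavailable; the host chooses uniformly among the 2 others, probability 1/2; weight (1/4)·(1/2) = 1/8.
If it is in box 2 (prior 1/4): the host opened box 2, so this case is ruled out; weight (1/4)·0 = 0.
If it is in box 3 (prior 1/4): box 1 is available but not opened, probability 1/9; weight (1/4)·(1/9) = 1/36.
If it is in box 4 (prior 1/4): box 1 is available but not opened; box 2 gets probability (1 − 8/9)/2 = 1/18; weight (1/4)·(1/18) = 1/72.
The weights sum to 1/6.
So P(the gold coin in box 4 | the host opened box 2) = (1/72) / (1/6) = 1/12.

1/12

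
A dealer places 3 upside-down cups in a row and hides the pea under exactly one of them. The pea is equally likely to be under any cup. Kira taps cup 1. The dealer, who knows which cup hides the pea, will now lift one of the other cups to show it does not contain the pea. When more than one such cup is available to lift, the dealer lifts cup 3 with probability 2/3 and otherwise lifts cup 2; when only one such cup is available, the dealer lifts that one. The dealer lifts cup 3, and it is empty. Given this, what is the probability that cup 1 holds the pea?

Apply Bayes' rule, conditioning on where the pea actually is.
If it is under cup 1 (prior 1/3): cup 3 is available, opened with probability 2/3; weight (1/3)·(2/3) = 2/9.
If it is under cup 2 (prior 1/3): only cup 3 is available, probability 1; weight (1/3)·1 = 1/3.
If it is under cup 3 (prior 1/3): the dealer opened cup 3, so this case is ruled out; weight (1/3)·0 = 0.
The weights sum to 5/9.
So P(the pea under cup 1 | the dealer opened cup 3) = (2/9) / (5/9) = 2/5.

2/5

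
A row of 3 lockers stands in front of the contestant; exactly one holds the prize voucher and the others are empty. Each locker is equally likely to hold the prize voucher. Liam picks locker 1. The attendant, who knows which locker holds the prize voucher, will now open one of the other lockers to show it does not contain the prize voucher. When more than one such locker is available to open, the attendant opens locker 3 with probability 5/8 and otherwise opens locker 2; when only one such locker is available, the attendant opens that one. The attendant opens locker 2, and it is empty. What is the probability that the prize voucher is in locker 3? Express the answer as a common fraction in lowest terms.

8/11

Consider each possible location of the prize voucher in turn.
If it is in locker 1 (prior 1/3): locker 3 is available but not opened, probability 3/8; weight (1/3)·(3/8) = 1/8.
If it is in locker 2 (prior 1/3): the attendant opened locker 2, so this case is ruled out; weight (1/3)·0 = 0.
If it is in locker 3 (prior 1/3): only locker 2 is available, probability 1; weight (1/3)·1 = 1/3.
The weights sum to 11/24.
So P(the prize voucher in locker 3 | the attendant opened locker 2) = (1/3) / (11/24) = 8/11.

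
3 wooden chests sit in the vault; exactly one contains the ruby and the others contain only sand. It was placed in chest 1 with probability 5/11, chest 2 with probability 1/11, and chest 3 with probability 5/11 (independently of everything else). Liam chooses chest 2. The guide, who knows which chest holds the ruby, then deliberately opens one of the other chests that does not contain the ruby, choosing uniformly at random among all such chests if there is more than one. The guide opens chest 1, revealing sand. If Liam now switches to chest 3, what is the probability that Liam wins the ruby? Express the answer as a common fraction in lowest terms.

Apply Bayes' rule, conditioning on where the ruby actually is.
If it is in chest 1 (prior 5/11): the guide opened chest 1, so this case is ruled out; weight (5/11)·0 = 0.
If it is in chest 2 (prior 1/11): the guide has 2 equally likely choices, so probability 1/2; weight (1/11)·(1/2) = 1/22.
If it is in chest 3 (prior 5/11): the guide has no choice, probability 1; weight (5/11)·1 = 5/11.
The weights sum to 1/2.
So P(the ruby in chest 3 | the guide opened chest 1) = (5/11) / (1/2) = 10/11.

10/11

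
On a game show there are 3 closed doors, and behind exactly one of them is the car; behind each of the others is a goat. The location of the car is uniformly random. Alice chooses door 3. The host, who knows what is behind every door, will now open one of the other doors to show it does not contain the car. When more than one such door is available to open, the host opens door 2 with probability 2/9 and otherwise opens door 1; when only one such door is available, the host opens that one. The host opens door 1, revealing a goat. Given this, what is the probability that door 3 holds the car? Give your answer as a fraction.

Consider each possible location of the car in turn.
If it is behind door 1 (prior 1/3): the host opened door 1, so this case is ruled out; weight (1/3)·0 = 0.
If it is behind door 2 (prior 1/3): only door 1 is available, probability 1; weight (1/3)·1 = 1/3.
If it is behind door 3 (prior 1/3): door 2 is available but not opened, probability 7/9; weight (1/3)·(7/9) = 7/27.
The weights sum to 16/27.
So P(the car behind door 3 | the host opened door 1) = (7/27) / (16/27) = 7/16.

7/16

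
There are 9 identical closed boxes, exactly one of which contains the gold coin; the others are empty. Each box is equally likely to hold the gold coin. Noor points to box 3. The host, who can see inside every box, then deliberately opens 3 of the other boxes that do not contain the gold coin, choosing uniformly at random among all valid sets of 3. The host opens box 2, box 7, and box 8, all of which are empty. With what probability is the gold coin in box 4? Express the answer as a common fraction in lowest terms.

8/45

Consider each possible location of the gold coin in turn.
If it is in any of boxes 1, 4, 5, 6, and 9 (prior 1/9 each): the host has 35 equally likely choices, so probability 1/35; weight (1/9)·(1/35) = 1/315 each.
If it is in any of boxes 2, 7, and 8 (prior 1/9 each): that box was opened and seen not to hold the prize — ruled out; weight (1/9)·0 = 0 each.
If it is in box 3 (prior 1/9): the host has 56 equally likely choices, so probability 1/56; weight (1/9)·(1/56) = 1/504.
The weights sum to 1/56.
So P(the gold coin in box 4 | the host opened box 2, box 7, and box 8) = (1/315) / (1/56) = 8/45.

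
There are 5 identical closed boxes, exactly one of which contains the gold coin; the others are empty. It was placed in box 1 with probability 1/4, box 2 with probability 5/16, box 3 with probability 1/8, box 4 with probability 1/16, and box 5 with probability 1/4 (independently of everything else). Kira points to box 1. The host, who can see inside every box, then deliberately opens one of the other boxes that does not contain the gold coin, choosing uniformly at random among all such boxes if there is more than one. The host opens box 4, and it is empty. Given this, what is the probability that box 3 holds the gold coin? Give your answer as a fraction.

Apply Bayes' rule, conditioning on where the gold coin actually is.
If it is in box 1 (prior 1/4): the host has 4 equally likely choices, so probability 1/4; weight (1/4)·(1/4) = 1/16.
If it is in box 2 (prior 5/16): the host has 3 equally likely choices, so probability 1/3; weight (5/16)·(1/3) = 5/48.
If it is in box 3 (prior 1/8): the host has 3 equally likely choices, so probability 1/3; weight (1/8)·(1/3) = 1/24.
If it is in box 4 (prior 1/16): the host opened box 4, so this case is ruled out; weight (1/16)·0 = 0.
If it is in box 5 (prior 1/4): the host has 3 equally likely choices, so probability 1/3; weight (1/4)·(1/3) = 1/12.
The weights sum to 7/24.
So P(the gold coin in box 3 | the host opened box 4) = (1/24) / (7/24) = 1/7.

1/7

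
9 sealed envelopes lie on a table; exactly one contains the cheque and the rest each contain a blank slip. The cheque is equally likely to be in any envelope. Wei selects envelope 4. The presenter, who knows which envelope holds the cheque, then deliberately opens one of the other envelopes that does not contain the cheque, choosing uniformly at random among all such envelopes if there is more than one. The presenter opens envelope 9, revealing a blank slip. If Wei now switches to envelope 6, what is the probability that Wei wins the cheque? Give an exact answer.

Consider each possible location of the cheque in turn.
If it is in any of envelopes 1, 2, 3, 5, 6, 7, and 8 (prior 1/9 each): the presenter has 7 equally likely choices, so probability 1/7; weight (1/9)·(1/7) = 1/63 each.
If it is in envelope 4 (prior 1/9): the presenter has 8 equally likely choices, so probability 1/8; weight (1/9)·(1/8) = 1/72.
If it is in envelope 9 (prior 1/9): the presenter opened envelope 9, so this case is ruled out; weight (1/9)·0 = 0.
The weights sum to 1/8.
So P(the cheque in envelope 6 | the presenter opened envelope 9) = (1/63) / (1/8) = 8/63.

8/63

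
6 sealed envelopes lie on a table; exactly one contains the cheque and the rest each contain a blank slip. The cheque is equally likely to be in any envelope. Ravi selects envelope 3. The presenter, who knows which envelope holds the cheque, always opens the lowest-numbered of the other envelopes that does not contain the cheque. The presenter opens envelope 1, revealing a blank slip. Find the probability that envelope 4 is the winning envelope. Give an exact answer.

1/5

Apply Bayes' rule, conditioning on where the cheque actually is.
If it is in envelope 1 (prior 1/6): the presenter opened envelope 1, so this case is ruled out; weight (1/6)·0 = 0.
If it is in any of envelopes 2, 3, 4, 5, and 6 (prior 1/6 each): envelope 1 is the lowest-numbered option available, probability 1; weight (1/6)·1 = 1/6 each.
The weights sum to 5/6.
So P(the cheque in envelope 4 | the presenter opened envelope 1) = (1/6) / (5/6) = 1/5.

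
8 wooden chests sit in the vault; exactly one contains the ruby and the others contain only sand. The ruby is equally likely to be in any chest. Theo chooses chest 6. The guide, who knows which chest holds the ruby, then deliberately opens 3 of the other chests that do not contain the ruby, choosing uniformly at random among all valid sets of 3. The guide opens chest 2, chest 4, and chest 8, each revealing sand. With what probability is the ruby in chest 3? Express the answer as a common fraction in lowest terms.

Consider each possible location of the ruby in turn.
If it is in any of chests 1, 3, 5, and 7 (prior 1/8 each): the guide has 20 equally likely choices, so probability 1/20; weight (1/8)·(1/20) = 1/160 each.
If it is in any of chests 2, 4, and 8 (prior 1/8 each): that chest was opened and seen not to hold the prize — ruled out; weight (1/8)·0 = 0 each.
If it is in chest 6 (prior 1/8): the guide has 35 equally likely choices, so probability 1/35; weight (1/8)·(1/35) = 1/280.
The weights sum to 1/35.
So P(the ruby in chest 3 | the guide opened chest 2, chest 4, and chest 8) = (1/160) / (1/35) = 7/32.

7/32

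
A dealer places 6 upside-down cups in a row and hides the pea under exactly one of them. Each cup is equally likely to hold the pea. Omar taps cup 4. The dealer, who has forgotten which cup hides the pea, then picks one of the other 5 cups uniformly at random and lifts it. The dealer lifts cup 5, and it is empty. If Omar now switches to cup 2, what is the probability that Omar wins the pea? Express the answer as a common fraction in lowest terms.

Because the dealer chose which cup to lift without knowing where the pea is, the choice is independent of the prize location. Learning that cup 5 does not hold the pea simply rules out that one location and leaves the remaining 5 cups still equally likely by symmetry.
So P(the pea under cup 2) = 1/5.

1/5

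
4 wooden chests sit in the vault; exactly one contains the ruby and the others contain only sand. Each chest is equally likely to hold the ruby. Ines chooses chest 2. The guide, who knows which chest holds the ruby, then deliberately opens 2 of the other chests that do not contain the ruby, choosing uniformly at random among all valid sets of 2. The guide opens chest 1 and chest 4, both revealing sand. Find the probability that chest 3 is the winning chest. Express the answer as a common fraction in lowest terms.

Apply Bayes' rule, conditioning on where the ruby actually is.
If it is in either of chests 1 and 4 (prior 1/4 each): that chest was opened and seen not to hold the prize — ruled out; weight (1/4)·0 = 0 each.
If it is in chest 2 (prior 1/4): the guide has 3 equally likely choices, so probability 1/3; weight (1/4)·(1/3) = 1/12.
If it is in chest 3 (prior 1/4): the guide has no choice, probability 1; weight (1/4)·1 = 1/4.
The weights sum to 1/3.
So P(the ruby in chest 3 | the guide opened chest 1 and chest 4) = (1/4) / (1/3) = 3/4.

3/4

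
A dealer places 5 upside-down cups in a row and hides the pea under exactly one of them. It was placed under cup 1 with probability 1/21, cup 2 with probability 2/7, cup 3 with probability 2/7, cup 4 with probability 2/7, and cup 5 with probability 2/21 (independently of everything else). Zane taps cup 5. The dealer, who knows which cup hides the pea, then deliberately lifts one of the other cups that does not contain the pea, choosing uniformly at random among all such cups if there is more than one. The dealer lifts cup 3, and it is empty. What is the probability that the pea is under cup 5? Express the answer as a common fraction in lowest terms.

Condition on the true location of the pea.
If it is under cup 1 (prior 1/21): the dealer has 3 equally likely choices, so probability 1/3; weight (1/21)·(1/3) = 1/63.
If it is under either of cups 2 and 4 (prior 2/7 each): the dealer has 3 equally likely choices, so probability 1/3; weight (2/7)·(1/3) = 2/21 each.
If it is under cup 3 (prior 2/7): the dealer opened cup 3, so this case is ruled out; weight (2/7)·0 = 0.
If it is under cup 5 (prior 2/21): the dealer has 4 equally likely choices, so probability 1/4; weight (2/21)·(1/4) = 1/42.
The weights sum to 29/126.
So P(the pea under cup 5 | the dealer opened cup 3) = (1/42) / (29/126) = 3/29.

3/29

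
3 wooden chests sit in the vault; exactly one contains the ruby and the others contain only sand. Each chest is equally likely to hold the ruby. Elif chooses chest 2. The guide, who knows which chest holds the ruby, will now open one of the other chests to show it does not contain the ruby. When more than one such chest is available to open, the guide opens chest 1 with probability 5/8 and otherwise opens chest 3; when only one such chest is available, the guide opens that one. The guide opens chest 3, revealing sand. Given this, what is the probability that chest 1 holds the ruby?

Consider each possible location of the ruby in turn.
If it is in chest 1 (prior 1/3): only chest 3 is available, probability 1; weight (1/3)·1 = 1/3.
If it is in chest 2 (prior 1/3): chest 1 is available but not opened, probability 3/8; weight (1/3)·(3/8) = 1/8.
If it is in chest 3 (prior 1/3): the guide opened chest 3, so this case is ruled out; weight (1/3)·0 = 0.
The weights sum to 11/24.
So P(the ruby in chest 1 | the guide opened chest 3) = (1/3) / (11/24) = 8/11.

8/11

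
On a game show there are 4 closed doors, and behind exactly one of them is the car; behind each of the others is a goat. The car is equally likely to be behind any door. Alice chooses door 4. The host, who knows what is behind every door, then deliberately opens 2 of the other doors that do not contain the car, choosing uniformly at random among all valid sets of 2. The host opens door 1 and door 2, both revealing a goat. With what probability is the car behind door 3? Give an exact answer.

3/4

Condition on the true location of the car.
If it is behind either of doors 1 and 2 (prior 1/4 each): that door was opened and seen not to hold the prize — ruled out; weight (1/4)·0 = 0 each.
If it is behind door 3 (prior 1/4): the host has no choice, probability 1; weight (1/4)·1 = 1/4.
If it is behind door 4 (prior 1/4): the host has 3 equally likely choices, so probability 1/3; weight (1/4)·(1/3) = 1/12.
The weights sum to 1/3.
So P(the car behind door 3 | the host opened door 1 and door 2) = (1/4) / (1/3) = 3/4.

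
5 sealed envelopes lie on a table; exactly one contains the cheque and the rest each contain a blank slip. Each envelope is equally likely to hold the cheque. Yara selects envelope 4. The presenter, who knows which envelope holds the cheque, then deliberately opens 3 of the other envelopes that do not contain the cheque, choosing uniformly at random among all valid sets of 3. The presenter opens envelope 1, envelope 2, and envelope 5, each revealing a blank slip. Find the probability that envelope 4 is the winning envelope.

Apply Bayes' rule, conditioning on where the cheque actually is.
If it is in any of envelopes 1, 2, and 5 (prior 1/5 each): that envelope was opened and seen not to hold the prize — ruled out; weight (1/5)·0 = 0 each.
If it is in envelope 3 (prior 1/5): the presenter has no choice, probability 1; weight (1/5)·1 = 1/5.
If it is in envelope 4 (prior 1/5): the presenter has 4 equally likely choices, so probability 1/4; weight (1/5)·(1/4) = 1/20.
The weights sum to 1/4.
So P(the cheque in envelope 4 | the presenter opened envelope 1, envelope 2, and envelope 5) = (1/20) / (1/4) = 1/5.

1/5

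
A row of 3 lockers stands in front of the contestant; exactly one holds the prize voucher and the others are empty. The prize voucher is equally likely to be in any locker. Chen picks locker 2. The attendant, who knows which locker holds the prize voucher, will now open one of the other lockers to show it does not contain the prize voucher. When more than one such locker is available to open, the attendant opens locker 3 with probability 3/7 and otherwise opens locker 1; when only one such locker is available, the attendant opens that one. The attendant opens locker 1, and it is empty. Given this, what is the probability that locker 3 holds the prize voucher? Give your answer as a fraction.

Consider each possible location of the prize voucher in turn.
If it is in locker 1 (prior 1/3): the attendant opened locker 1, so this case is ruled out; weight (1/3)·0 = 0.
If it is in locker 2 (prior 1/3): locker 3 is available but not opened, probability 4/7; weight (1/3)·(4/7) = 4/21.
If it is in locker 3 (prior 1/3): only locker 1 is available, probability 1; weight (1/3)·1 = 1/3.
The weights sum to 11/21.
So P(the prize voucher in locker 3 | the attendant opened locker 1) = (1/3) / (11/21) = 7/11.

7/11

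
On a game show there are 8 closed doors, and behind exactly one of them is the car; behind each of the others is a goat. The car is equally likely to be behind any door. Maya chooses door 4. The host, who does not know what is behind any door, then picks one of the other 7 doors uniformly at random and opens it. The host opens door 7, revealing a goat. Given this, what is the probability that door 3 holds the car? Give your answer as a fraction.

Because the host chose which door to open without knowing where the car is, the choice is independent of the prize location. Learning that door 7 does not hold the car simply rules out that one location and leaves the remaining 7 doors still equally likely by symmetry.
So P(the car behind door 3) = 1/7.

1/7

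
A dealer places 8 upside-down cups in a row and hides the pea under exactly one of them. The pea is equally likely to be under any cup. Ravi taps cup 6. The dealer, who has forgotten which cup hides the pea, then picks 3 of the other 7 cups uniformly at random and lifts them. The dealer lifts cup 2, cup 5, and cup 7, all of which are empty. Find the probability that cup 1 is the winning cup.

Condition on the true location of the pea.
If it is under any of cups 1, 3, 4, 6, and 8 (prior 1/8 each): the dealer picks exactly this set with probability 1/35 regardless, and none is the prize; weight (1/8)·(1/35) = 1/280 each.
If it is under any of cups 2, 5, and 7 (prior 1/8 each): that cup was opened and seen not to hold the prize — ruled out; weight (1/8)·0 = 0 each.
The weights sum to 1/56.
So P(the pea under cup 1 | the dealer opened cup 2, cup 5, and cup 7) = (1/280) / (1/56) = 1/5.

1/5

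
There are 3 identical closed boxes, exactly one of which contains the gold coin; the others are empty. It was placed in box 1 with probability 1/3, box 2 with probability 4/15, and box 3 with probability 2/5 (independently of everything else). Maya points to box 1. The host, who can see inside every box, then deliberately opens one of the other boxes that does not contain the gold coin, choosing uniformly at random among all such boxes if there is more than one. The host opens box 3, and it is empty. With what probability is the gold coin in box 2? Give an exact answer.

8/13

Condition on the true location of the gold coin.
If it is in box 1 (prior 1/3): the host has 2 equally likely choices, so probability 1/2; weight (1/3)·(1/2) = 1/6.
If it is in box 2 (prior 4/15): the host has no choice, probability 1; weight (4/15)·1 = 4/15.
If it is in box 3 (prior 2/5): the host opened box 3, so this case is ruled out; weight (2/5)·0 = 0.
The weights sum to 13/30.
So P(the gold coin in box 2 | the host opened box 3) = (4/15) / (13/30) = 8/13.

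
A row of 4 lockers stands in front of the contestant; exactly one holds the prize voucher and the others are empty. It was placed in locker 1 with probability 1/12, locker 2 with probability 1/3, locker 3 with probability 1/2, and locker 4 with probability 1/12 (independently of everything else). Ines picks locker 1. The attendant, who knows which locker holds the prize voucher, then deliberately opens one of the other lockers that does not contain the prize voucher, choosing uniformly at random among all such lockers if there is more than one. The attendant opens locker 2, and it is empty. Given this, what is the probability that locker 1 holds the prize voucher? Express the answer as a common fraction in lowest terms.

2/23

Apply Bayes' rule, conditioning on where the prize voucher actually is.
If it is in locker 1 (prior 1/12): the attendant has 3 equally likely choices, so probability 1/3; weight (1/12)·(1/3) = 1/36.
If it is in locker 2 (prior 1/3): the attendant opened locker 2, so this case is ruled out; weight (1/3)·0 = 0.
If it is in locker 3 (prior 1/2): the attendant has 2 equally likely choices, so probability 1/2; weight (1/2)·(1/2) = 1/4.
If it is in locker 4 (prior 1/12): the attendant has 2 equally likely choices, so probability 1/2; weight (1/12)·(1/2) = 1/24.
The weights sum to 23/72.
So P(the prize voucher in locker 1 | the attendant opened locker 2) = (1/36) / (23/72) = 2/23.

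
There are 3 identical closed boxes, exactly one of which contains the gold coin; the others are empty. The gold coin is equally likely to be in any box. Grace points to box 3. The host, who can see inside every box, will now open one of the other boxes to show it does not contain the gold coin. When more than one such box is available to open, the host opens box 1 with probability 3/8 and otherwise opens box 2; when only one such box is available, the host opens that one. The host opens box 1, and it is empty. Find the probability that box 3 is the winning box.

3/11

Apply Bayes' rule, conditioning on where the gold coin actually is.
If it is in box 1 (prior 1/3): the host opened box 1, so this case is ruled out; weight (1/3)·0 = 0.
If it is in box 2 (prior 1/3): only box 1 is available, probability 1; weight (1/3)·1 = 1/3.
If it is in box 3 (prior 1/3): box 1 is available, opened with probability 3/8; weight (1/3)·(3/8) = 1/8.
The weights sum to 11/24.
So P(the gold coin in box 3 | the host opened box 1) = (1/8) / (11/24) = 3/11.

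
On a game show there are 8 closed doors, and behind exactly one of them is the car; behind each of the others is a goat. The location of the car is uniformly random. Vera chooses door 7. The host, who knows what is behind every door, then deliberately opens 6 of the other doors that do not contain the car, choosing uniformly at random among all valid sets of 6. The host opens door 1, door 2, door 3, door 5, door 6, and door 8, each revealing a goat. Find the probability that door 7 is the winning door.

Condition on the true location of the car.
If it is behind any of doors 1, 2, 3, 5, 6, and 8 (prior 1/8 each): that door was opened and seen not to hold the prize — ruled out; weight (1/8)·0 = 0 each.
If it is behind door 4 (prior 1/8): the host has no choice, probability 1; weight (1/8)·1 = 1/8.
If it is behind door 7 (prior 1/8): the host has 7 equally likely choices, so probability 1/7; weight (1/8)·(1/7) = 1/56.
The weights sum to 1/7.
So P(the car behind door 7 | the host opened door 1, door 2, door 3, door 5, door 6, and door 8) = (1/56) / (1/7) = 1/8.

1/8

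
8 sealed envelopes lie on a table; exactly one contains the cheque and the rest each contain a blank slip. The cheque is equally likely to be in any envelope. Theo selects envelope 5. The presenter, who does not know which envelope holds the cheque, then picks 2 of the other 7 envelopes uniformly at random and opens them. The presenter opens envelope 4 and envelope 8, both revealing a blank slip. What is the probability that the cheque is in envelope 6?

1/6

Apply Bayes' rule, conditioning on where the cheque actually is.
If it is in any of envelopes 1, 2, 3, 5, 6, and 7 (prior 1/8 each): the presenter picks exactly this set with probability 1/21 regardless, and none is the prize; weight (1/8)·(1/21) = 1/168 each.
If it is in either of envelopes 4 and 8 (prior 1/8 each): that envelope was opened and seen not to hold the prize — ruled out; weight (1/8)·0 = 0 each.
The weights sum to 1/28.
So P(the cheque in envelope 6 | the presenter opened envelope 4 and envelope 8) = (1/168) / (1/28) = 1/6.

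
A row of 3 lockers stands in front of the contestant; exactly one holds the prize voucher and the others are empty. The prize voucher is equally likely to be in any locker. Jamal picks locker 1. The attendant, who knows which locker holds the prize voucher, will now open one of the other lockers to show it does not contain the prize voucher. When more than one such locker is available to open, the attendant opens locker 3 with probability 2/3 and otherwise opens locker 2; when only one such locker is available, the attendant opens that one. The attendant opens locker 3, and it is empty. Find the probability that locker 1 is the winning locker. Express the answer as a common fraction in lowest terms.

2/5

Apply Bayes' rule, conditioning on where the prize voucher actually is.
If it is in locker 1 (prior 1/3): locker 3 is available, opened with probability 2/3; weight (1/3)·(2/3) = 2/9.
If it is in locker 2 (prior 1/3): only locker 3 is available, probability 1; weight (1/3)·1 = 1/3.
If it is in locker 3 (prior 1/3): the attendant opened locker 3, so this case is ruled out; weight (1/3)·0 = 0.
The weights sum to 5/9.
So P(the prize voucher in locker 1 | the attendant opened locker 3) = (2/9) / (5/9) = 2/5.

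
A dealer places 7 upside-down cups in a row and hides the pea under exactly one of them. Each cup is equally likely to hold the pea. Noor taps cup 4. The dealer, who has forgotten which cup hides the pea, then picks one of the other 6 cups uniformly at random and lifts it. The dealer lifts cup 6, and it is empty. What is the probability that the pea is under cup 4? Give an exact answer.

1/6

Because the dealer chose which cup to lift without knowing where the pea is, the choice is independent of the prize location. Learning that cup 6 does not hold the pea simply rules out that one location and leaves the remaining 6 cups still equally likely by symmetry.
So P(the pea under cup 4) = 1/6.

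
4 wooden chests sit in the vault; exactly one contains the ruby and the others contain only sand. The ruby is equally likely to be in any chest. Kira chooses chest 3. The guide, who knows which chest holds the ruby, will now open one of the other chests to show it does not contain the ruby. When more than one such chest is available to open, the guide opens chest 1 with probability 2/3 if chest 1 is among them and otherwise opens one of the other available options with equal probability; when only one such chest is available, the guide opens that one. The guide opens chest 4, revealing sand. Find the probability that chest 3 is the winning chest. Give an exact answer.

Condition on the true location of the ruby.
If it is in chest 1 (prior 1/4): chest 1 holds the prize so is unavailable; the guide chooses uniformly among the 2 others, probability 1/2; weight (1/4)·(1/2) = 1/8.
If it is in chest 2 (prior 1/4): chest 1 is available but not opened, probability 1/3; weight (1/4)·(1/3) = 1/12.
If it is in chest 3 (prior 1/4): chest 1 is available but not opened; chest 4 gets probability (1 − 2/3)/2 = 1/6; weight (1/4)·(1/6) = 1/24.
If it is in chest 4 (prior 1/4): the guide opened chest 4, so this case is ruled out; weight (1/4)·0 = 0.
The weights sum to 1/4.
So P(the ruby in chest 3 | the guide opened chest 4) = (1/24) / (1/4) = 1/6.

1/6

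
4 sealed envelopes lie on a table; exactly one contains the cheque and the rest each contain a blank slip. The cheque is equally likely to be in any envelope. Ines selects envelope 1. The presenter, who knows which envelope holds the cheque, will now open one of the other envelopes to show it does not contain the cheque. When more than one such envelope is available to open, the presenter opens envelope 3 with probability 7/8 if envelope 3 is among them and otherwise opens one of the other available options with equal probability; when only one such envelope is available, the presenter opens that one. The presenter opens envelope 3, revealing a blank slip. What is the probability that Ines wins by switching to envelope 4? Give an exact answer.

Condition on the true location of the cheque.
If it is in any of envelopes 1, 2, and 4 (prior 1/4 each): envelope 3 is available, opened with probability 7/8; weight (1/4)·(7/8) = 7/32 each.
If it is in envelope 3 (prior 1/4): the presenter opened envelope 3, so this case is ruled out; weight (1/4)·0 = 0.
The weights sum to 21/32.
So P(the cheque in envelope 4 | the presenter opened envelope 3) = (7/32) / (21/32) = 1/3.

1/3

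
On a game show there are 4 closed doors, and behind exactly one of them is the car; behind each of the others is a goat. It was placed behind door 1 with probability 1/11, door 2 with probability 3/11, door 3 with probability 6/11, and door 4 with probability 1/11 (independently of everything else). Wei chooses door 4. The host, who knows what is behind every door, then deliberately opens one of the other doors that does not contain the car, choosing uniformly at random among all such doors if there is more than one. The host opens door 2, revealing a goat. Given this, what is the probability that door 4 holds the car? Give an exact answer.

Apply Bayes' rule, conditioning on where the car actually is.
If it is behind door 1 (prior 1/11): the host has 2 equally likely choices, so probability 1/2; weight (1/11)·(1/2) = 1/22.
If it is behind door 2 (prior 3/11): the host opened door 2, so this case is ruled out; weight (3/11)·0 = 0.
If it is behind door 3 (prior 6/11): the host has 2 equally likely choices, so probability 1/2; weight (6/11)·(1/2) = 3/11.
If it is behind door 4 (prior 1/11): the host has 3 equally likely choices, so probability 1/3; weight (1/11)·(1/3) = 1/33.
The weights sum to 23/66.
So P(the car behind door 4 | the host opened door 2) = (1/33) / (23/66) = 2/23.

2/23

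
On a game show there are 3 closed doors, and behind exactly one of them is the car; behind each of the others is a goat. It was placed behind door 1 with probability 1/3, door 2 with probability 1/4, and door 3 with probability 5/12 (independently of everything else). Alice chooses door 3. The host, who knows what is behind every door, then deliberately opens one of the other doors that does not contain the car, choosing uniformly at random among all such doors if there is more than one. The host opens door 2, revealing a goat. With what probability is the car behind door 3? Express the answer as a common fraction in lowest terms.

Consider each possible location of the car in turn.
If it is behind door 1 (prior 1/3): the host has no choice, probability 1; weight (1/3)·1 = 1/3.
If it is behind door 2 (prior 1/4): the host opened door 2, so this case is ruled out; weight (1/4)·0 = 0.
If it is behind door 3 (prior 5/12): the host has 2 equally likely choices, so probability 1/2; weight (5/12)·(1/2) = 5/24.
The weights sum to 13/24.
So P(the car behind door 3 | the host opened door 2) = (5/24) / (13/24) = 5/13.

5/13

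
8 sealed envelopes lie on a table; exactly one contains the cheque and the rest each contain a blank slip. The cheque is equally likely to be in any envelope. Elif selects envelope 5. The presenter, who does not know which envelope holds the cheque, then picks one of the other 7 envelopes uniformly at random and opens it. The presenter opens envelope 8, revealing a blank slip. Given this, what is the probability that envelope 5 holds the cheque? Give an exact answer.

1/7

Condition on the true location of the cheque.
If it is in any of envelopes 1, 2, 3, 4, 5, 6, and 7 (prior 1/8 each): the presenter picks envelope 8 with probability 1/7 regardless, and it is not the prize; weight (1/8)·(1/7) = 1/56 each.
If it is in envelope 8 (prior 1/8): the presenter opened envelope 8, so this case is ruled out; weight (1/8)·0 = 0.
The weights sum to 1/8.
So P(the cheque in envelope 5 | the presenter opened envelope 8) = (1/56) / (1/8) = 1/7.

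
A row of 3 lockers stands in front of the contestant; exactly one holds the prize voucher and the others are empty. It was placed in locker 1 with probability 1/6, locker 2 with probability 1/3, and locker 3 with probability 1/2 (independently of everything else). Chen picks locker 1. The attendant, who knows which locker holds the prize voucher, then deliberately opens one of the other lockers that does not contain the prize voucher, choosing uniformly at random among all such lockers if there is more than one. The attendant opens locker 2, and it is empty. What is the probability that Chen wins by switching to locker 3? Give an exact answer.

6/7

Apply Bayes' rule, conditioning on where the prize voucher actually is.
If it is in locker 1 (prior 1/6): the attendant has 2 equally likely choices, so probability 1/2; weight (1/6)·(1/2) = 1/12.
If it is in locker 2 (prior 1/3): the attendant opened locker 2, so this case is ruled out; weight (1/3)·0 = 0.
If it is in locker 3 (prior 1/2): the attendant has no choice, probability 1; weight (1/2)·1 = 1/2.
The weights sum to 7/12.
So P(the prize voucher in locker 3 | the attendant opened locker 2) = (1/2) / (7/12) = 6/7.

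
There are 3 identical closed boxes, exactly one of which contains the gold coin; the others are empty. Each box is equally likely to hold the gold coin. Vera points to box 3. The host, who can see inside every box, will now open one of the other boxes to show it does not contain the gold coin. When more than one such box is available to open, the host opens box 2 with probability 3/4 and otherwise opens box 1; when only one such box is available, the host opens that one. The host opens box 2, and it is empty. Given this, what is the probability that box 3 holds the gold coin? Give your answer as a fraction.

Consider each possible location of the gold coin in turn.
If it is in box 1 (prior 1/3): only box 2 is available, probability 1; weight (1/3)·1 = 1/3.
If it is in box 2 (prior 1/3): the host opened box 2, so this case is ruled out; weight (1/3)·0 = 0.
If it is in box 3 (prior 1/3): box 2 is available, opened with probability 3/4; weight (1/3)·(3/4) = 1/4.
The weights sum to 7/12.
So P(the gold coin in box 3 | the host opened box 2) = (1/4) / (7/12) = 3/7.

3/7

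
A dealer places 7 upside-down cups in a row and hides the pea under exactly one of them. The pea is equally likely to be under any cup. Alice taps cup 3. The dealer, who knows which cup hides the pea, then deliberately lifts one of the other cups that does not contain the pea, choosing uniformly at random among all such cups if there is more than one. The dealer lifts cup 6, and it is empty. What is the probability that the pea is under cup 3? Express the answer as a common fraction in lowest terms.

Consider each possible location of the pea in turn.
If it is under any of cups 1, 2, 4, 5, and 7 (prior 1/7 each): the dealer has 5 equally likely choices, so probability 1/5; weight (1/7)·(1/5) = 1/35 each.
If it is under cup 3 (prior 1/7): the dealer has 6 equally likely choices, so probability 1/6; weight (1/7)·(1/6) = 1/42.
If it is under cup 6 (prior 1/7): the dealer opened cup 6, so this case is ruled out; weight (1/7)·0 = 0.
The weights sum to 1/6.
So P(the pea under cup 3 | the dealer opened cup 6) = (1/42) / (1/6) = 1/7.

1/7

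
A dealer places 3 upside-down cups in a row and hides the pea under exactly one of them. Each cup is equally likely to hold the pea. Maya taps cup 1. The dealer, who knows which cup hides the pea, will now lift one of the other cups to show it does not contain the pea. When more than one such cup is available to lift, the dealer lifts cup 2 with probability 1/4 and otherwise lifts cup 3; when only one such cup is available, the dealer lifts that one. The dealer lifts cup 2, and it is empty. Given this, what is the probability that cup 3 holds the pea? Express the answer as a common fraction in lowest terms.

4/5

Condition on the true location of the pea.
If it is under cup 1 (prior 1/3): cup 2 is available, opened with probability 1/4; weight (1/3)·(1/4) = 1/12.
If it is under cup 2 (prior 1/3): the dealer opened cup 2, so this case is ruled out; weight (1/3)·0 = 0.
If it is under cup 3 (prior 1/3): only cup 2 is available, probability 1; weight (1/3)·1 = 1/3.
The weights sum to 5/12.
So P(the pea under cup 3 | the dealer opened cup 2) = (1/3) / (5/12) = 4/5.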